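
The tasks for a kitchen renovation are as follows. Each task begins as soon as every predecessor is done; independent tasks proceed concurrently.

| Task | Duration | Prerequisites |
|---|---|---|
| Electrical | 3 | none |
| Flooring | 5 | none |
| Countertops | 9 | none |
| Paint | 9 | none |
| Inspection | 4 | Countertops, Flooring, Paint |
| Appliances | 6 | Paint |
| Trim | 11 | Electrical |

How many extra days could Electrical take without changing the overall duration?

Paint→Appliances = 9+6 = 15 sets the makespan at 15 days.
Longest path through Electrical: 14 days (earliest finish 3, latest finish 4).
So Electrical can slip 4 − 3 = 1 day.

1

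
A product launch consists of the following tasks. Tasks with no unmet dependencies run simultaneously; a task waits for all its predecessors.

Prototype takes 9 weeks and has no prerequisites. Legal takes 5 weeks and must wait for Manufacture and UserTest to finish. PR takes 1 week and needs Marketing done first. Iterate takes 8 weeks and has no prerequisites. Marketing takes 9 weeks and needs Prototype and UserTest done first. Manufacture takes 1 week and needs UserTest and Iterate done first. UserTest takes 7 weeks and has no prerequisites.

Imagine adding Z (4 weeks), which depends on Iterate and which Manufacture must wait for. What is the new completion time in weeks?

19

Originally the plan takes 19 weeks.
With Z inserted, Manufacture now waits for max(UserTest, Iterate, Z).
New critical path: Prototype→Marketing→PR = 9+9+1 = 19 ⇒ 19 weeks.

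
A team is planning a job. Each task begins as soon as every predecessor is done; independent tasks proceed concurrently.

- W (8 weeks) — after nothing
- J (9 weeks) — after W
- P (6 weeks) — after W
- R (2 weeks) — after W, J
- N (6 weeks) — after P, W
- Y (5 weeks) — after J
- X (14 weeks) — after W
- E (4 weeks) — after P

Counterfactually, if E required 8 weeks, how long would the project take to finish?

Actual critical path: W→J→Y = 8+9+5 = 22 ⇒ 22 weeks.
E is off the critical path — its longest chain is 18 weeks, giving 4 of slack.
No other chain overtakes it, so the finish is 22 weeks.

22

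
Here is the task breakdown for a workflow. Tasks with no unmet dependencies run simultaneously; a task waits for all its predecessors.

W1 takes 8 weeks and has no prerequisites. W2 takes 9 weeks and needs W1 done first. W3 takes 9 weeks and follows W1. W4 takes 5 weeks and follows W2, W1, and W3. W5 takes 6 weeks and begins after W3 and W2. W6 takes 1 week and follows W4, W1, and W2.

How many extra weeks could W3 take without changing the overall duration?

The longest chain is W1→W2→W4→W6 = 8+9+5+1 = 23; overall finish 23 weeks.
W3 finishes as early as 17 and must finish by 17.
So W3 can slip 17 − 17 = 0 weeks.

0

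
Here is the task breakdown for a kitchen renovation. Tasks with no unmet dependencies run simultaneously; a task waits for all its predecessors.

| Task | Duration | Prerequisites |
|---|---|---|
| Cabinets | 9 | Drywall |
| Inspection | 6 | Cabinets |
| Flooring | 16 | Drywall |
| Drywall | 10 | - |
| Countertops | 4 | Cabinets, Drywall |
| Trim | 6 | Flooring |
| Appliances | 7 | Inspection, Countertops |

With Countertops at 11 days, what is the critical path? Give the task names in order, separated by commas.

Drywall, Cabinets, Countertops, Appliances

As given, the longest chain is Drywall→Flooring→Trim = 10+16+6 = 32, so the finish is 32 days.
The longest path through Countertops is only 30 days, so Countertops has float 2.
The binding chain switches to Drywall→Cabinets→Countertops→Appliances = 10+9+11+7 = 37; finish 37 days.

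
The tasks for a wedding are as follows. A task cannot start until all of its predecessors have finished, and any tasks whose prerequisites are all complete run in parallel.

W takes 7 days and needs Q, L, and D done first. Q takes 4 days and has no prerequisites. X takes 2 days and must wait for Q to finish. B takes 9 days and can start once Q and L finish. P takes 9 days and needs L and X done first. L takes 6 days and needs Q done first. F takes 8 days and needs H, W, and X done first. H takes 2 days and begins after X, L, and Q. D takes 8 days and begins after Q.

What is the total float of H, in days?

Critical path: Q→D→W→F = 4+8+7+8 = 27, so the finish is 27 days.
Longest path through H: 20 days (earliest finish 12, latest finish 19).
Slack of H = 17 − 10 = 7 days.

7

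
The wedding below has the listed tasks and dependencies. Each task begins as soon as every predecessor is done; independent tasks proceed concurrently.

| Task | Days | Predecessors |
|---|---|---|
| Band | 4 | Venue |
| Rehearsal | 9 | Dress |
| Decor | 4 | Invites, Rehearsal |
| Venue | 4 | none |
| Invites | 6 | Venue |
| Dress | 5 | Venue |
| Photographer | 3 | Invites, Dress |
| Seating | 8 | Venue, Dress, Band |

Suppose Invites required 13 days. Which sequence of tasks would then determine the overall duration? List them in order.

Venue, Dress, Rehearsal, Decor

As given, the longest chain is Venue→Dress→Rehearsal→Decor = 4+5+9+4 = 22, so the finish is 22 days.
The longest path through Invites is only 14 days, so Invites has float 8.
The critical path is still Venue→Dress→Rehearsal→Decor; finish is now 22 days.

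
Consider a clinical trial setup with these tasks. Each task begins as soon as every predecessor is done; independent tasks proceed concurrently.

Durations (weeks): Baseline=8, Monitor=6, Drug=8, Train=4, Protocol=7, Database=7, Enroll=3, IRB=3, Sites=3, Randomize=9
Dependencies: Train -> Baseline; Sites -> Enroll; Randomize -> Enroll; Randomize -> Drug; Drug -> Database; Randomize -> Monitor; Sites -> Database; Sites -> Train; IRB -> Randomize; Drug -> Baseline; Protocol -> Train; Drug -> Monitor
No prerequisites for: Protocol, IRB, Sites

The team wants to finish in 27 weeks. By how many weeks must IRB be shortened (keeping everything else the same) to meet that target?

Current finish: 28 weeks; target: 27.
IRB is on every critical path, so each week cut from IRB cuts the finish by one (this holds down to a finish of 26).
Need 28 − 27 = 1 week off IRB → IRB becomes 2 weeks, finish becomes 27.

1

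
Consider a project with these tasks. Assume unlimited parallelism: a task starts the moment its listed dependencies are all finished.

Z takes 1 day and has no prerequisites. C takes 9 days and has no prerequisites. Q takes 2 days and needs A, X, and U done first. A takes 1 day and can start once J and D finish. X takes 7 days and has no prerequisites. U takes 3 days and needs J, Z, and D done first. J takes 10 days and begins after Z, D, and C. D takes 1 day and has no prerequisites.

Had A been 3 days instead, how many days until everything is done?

24

The binding path is C→J→U→Q = 9+10+3+2 = 24; finish at 24 days.
A has 2 days of float (longest path through it is 22).
New critical path: C→J→A→Q = 9+10+3+2 = 24 ⇒ 24 days.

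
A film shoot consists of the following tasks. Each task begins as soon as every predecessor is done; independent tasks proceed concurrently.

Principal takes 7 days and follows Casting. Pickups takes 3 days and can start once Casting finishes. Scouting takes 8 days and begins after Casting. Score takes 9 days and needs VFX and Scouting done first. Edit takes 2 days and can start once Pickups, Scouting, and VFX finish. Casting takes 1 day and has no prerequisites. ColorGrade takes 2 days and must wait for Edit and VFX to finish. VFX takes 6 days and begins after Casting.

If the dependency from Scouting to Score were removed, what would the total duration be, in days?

Original critical path: Casting→Scouting→Score = 1+8+9 = 18 ⇒ 18 days.
Without Scouting→Score, Score's earliest start moves from 9 to 7.
The longest chain is now Casting→VFX→Score = 1+6+9 = 16, so the plan takes 16 days.

16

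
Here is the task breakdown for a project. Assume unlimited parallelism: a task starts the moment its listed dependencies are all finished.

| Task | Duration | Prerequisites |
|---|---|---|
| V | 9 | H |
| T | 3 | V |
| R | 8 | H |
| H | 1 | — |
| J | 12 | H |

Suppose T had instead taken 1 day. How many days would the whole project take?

Baseline: H→V→T = 1+9+3 = 13 → 13 days.
T is on the critical path; changing it to 1 makes that path 11 days.
New critical path: H→J = 1+12 = 13 ⇒ 13 days.

13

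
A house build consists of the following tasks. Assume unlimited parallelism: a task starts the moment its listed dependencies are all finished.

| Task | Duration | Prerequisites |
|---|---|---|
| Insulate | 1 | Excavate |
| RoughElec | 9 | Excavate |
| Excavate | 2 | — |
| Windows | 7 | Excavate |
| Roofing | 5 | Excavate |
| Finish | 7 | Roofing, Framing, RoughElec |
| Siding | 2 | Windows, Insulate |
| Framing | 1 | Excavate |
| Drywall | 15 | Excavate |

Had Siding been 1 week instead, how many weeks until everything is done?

Actual critical path: Excavate→RoughElec→Finish = 2+9+7 = 18 ⇒ 18 weeks.
The longest path through Siding is only 11 weeks, so Siding has float 7.
That remains the longest chain; total 18 weeks.

18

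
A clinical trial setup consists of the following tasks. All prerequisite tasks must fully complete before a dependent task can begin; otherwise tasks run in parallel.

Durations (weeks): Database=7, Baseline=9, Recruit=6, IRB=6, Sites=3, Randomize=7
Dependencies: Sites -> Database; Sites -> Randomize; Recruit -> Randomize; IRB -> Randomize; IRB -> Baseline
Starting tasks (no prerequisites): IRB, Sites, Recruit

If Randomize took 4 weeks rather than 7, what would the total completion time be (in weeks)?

Baseline: IRB→Baseline = 6+9 = 15 → 15 weeks.
Randomize is off the critical path — its longest chain is 13 weeks, giving 2 of slack.
That remains the longest chain; total 15 weeks.

15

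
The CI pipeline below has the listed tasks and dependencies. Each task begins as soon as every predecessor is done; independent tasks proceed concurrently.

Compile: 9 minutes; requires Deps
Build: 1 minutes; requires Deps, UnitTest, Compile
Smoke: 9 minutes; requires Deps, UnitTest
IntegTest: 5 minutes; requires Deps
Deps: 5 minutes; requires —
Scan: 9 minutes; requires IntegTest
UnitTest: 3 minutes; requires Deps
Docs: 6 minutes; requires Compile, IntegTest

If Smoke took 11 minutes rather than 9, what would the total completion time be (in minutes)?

20

As given, the longest chain is Deps→Compile→Docs = 5+9+6 = 20, so the finish is 20 minutes.
Smoke has 3 minutes of float (longest path through it is 17).
The critical path is still Deps→Compile→Docs; finish is now 20 minutes.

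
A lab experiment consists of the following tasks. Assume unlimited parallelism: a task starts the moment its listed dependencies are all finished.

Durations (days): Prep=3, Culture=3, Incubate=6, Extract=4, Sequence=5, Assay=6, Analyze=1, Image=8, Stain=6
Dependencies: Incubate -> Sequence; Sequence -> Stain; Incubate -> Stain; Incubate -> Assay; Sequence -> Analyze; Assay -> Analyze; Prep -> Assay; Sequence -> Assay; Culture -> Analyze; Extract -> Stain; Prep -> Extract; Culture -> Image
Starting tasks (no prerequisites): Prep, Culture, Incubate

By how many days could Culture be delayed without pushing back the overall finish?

Critical path: Incubate→Sequence→Assay→Analyze = 6+5+6+1 = 18, so the finish is 18 days.
The longest chain containing Culture totals 11 days.
So Culture can slip 10 − 3 = 7 days.

7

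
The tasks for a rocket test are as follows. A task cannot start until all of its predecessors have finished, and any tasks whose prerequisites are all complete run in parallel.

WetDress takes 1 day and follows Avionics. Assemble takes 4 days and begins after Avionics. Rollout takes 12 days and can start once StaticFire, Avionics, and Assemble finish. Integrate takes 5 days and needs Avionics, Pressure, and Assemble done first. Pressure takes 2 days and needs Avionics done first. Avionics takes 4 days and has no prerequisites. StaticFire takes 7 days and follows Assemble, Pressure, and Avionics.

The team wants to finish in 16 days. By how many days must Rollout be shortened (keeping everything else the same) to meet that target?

11

Current finish: 27 days; target: 16.
Rollout is on every critical path, so each day cut from Rollout cuts the finish by one (this holds down to a finish of 16).
Need 27 − 16 = 11 days off Rollout → Rollout becomes 1 day, finish becomes 16.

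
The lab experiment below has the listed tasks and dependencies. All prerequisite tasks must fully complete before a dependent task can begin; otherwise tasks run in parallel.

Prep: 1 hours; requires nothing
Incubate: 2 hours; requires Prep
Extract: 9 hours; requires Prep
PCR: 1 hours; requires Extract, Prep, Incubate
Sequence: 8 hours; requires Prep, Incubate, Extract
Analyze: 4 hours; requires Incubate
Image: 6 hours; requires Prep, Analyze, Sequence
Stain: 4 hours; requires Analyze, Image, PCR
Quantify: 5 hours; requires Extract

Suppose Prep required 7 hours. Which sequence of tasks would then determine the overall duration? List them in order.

Prep, Extract, Sequence, Image, Stain

Baseline: Prep→Extract→Sequence→Image→Stain = 1+9+8+6+4 = 28 → 28 hours.
Prep is on the critical path; changing it to 7 makes that path 34 hours.
The critical path is still Prep→Extract→Sequence→Image→Stain; finish is now 34 hours.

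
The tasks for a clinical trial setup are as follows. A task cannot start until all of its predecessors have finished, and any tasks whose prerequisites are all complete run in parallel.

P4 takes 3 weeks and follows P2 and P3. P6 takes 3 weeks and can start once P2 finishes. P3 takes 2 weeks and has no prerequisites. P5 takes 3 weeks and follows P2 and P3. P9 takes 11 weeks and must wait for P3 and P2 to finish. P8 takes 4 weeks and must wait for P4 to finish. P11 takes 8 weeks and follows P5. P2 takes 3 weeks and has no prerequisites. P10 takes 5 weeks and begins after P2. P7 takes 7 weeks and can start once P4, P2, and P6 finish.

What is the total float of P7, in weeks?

1

P2→P5→P11 = 3+3+8 = 14 sets the makespan at 14 weeks.
P7 finishes as early as 13 and must finish by 14.
Float = 14 − 13 = 1.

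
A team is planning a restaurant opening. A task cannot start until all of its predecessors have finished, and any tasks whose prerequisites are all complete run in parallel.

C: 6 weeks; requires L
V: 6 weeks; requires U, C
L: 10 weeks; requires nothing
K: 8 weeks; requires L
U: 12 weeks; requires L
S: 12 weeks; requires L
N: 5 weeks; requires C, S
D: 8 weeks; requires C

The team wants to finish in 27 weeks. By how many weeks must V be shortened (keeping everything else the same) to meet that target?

Current finish: 28 weeks; target: 27.
V is on every critical path, so each week cut from V cuts the finish by one (this holds down to a finish of 27).
Need 28 − 27 = 1 week off V → V becomes 5 weeks, finish becomes 27.

1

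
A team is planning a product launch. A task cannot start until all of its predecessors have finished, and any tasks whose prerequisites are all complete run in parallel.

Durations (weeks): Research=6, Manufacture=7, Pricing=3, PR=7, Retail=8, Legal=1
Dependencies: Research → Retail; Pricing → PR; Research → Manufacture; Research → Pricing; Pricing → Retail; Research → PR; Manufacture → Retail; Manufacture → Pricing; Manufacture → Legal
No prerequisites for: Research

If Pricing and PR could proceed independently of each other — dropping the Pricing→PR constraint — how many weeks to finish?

24

With the dependency in place, Research→Manufacture→Pricing→Retail = 6+7+3+8 = 24 sets the finish at 24 weeks.
Without Pricing→PR, PR's earliest start moves from 16 to 6.
The longest chain is now Research→Manufacture→Pricing→Retail = 6+7+3+8 = 24, so the plan takes 24 weeks.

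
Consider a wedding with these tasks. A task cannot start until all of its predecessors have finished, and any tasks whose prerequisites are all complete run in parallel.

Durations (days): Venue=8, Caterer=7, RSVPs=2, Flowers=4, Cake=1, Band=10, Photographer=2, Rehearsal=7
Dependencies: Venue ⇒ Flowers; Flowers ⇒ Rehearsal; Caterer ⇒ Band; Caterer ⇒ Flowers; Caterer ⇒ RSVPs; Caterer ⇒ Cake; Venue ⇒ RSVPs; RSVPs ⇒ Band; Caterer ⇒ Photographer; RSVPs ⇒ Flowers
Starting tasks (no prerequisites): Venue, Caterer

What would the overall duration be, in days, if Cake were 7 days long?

The binding path is Venue→RSVPs→Flowers→Rehearsal = 8+2+4+7 = 21; finish at 21 days.
Cake is off the critical path — its longest chain is 8 days, giving 13 of slack.
That remains the longest chain; total 21 days.

21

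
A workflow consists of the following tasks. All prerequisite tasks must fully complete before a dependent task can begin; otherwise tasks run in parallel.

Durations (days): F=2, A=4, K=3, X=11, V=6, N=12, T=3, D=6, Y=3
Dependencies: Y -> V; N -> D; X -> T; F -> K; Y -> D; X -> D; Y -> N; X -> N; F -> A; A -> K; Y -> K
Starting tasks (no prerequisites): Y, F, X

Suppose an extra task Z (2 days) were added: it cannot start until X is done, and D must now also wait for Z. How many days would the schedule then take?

29

Originally the schedule takes 29 days.
With Z inserted, D now waits for max(N, X, Y, Z).
New critical path: X→N→D = 11+12+6 = 29 ⇒ 29 days.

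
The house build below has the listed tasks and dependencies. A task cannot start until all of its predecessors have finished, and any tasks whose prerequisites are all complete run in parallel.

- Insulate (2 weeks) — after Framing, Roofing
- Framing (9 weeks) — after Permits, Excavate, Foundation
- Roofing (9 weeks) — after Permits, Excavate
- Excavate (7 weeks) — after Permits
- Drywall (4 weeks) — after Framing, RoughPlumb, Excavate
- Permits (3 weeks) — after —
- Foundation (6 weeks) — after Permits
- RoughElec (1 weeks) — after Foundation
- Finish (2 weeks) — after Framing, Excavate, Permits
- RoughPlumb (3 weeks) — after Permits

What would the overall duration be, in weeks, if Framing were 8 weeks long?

Critical path before the change: Permits→Excavate→Framing→Drywall = 3+7+9+4 = 23 giving 23 weeks.
Framing lies on that path, so at 8 weeks the path becomes 22 weeks.
That remains the longest chain; total 22 weeks.

22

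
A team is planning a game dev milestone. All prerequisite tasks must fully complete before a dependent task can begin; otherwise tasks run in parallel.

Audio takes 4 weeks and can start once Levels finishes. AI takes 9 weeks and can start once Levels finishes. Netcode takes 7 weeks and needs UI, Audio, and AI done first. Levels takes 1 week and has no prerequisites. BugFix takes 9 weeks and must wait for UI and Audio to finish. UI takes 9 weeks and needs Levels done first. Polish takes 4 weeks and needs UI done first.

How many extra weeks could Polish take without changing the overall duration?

The longest chain is Levels→UI→BugFix = 1+9+9 = 19; overall finish 19 weeks.
The longest chain containing Polish totals 14 weeks.
Slack of Polish = 15 − 10 = 5 weeks.

5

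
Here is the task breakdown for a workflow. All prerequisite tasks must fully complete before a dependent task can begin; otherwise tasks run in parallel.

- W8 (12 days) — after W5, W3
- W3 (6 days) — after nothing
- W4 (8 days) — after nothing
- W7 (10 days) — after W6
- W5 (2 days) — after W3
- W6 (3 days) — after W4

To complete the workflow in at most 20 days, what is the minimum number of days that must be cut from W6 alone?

1

Current finish: 21 days; target: 20.
W6 is on every critical path, so each day cut from W6 cuts the finish by one (this holds down to a finish of 20).
Need 21 − 20 = 1 day off W6 → W6 becomes 2 days, finish becomes 20.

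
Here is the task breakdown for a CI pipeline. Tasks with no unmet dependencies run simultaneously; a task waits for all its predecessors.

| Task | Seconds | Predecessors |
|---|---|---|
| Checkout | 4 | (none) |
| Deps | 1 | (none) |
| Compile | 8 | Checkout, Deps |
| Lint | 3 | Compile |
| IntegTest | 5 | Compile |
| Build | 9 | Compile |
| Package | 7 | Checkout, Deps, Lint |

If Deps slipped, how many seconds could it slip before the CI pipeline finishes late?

3

The longest chain is Checkout→Compile→Lint→Package = 4+8+3+7 = 22; overall finish 22 seconds.
The longest chain containing Deps totals 19 seconds.
So Deps can slip 4 − 1 = 3 seconds.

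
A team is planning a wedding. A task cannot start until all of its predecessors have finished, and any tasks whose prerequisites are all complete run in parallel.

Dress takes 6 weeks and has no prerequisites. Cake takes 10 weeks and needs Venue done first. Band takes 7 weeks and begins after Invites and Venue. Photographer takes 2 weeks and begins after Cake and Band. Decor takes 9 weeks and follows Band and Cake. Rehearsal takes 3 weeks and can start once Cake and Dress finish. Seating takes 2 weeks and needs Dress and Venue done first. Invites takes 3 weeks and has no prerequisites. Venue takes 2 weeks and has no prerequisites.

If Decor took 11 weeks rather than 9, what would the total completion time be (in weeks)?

23

The binding path is Venue→Cake→Decor = 2+10+9 = 21; finish at 21 weeks.
Decor lies on that path, so at 11 weeks the path becomes 23 weeks.
The critical path is still Venue→Cake→Decor; finish is now 23 weeks.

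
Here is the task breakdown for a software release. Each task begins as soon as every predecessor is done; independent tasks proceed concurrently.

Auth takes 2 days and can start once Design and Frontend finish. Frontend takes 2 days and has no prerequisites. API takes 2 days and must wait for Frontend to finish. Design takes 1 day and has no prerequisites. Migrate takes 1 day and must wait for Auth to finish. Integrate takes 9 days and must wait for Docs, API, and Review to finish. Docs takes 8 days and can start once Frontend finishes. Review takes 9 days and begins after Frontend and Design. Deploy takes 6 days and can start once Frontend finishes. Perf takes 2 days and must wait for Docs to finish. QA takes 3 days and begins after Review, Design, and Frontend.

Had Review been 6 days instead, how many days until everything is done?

19

The binding path is Frontend→Review→Integrate = 2+9+9 = 20; finish at 20 days.
Review lies on that path, so at 6 days the path becomes 17 days.
Now Frontend→Docs→Integrate = 2+8+9 = 19 is longest, so the finish becomes 19 days.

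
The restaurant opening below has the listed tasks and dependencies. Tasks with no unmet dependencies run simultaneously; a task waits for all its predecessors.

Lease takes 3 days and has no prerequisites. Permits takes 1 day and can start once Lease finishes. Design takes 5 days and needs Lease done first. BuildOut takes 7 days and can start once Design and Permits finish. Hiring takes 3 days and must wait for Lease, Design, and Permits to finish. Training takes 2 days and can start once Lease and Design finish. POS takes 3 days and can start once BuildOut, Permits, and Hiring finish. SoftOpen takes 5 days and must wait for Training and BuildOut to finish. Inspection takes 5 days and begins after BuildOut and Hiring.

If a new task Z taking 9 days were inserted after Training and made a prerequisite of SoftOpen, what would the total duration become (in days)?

Originally the schedule takes 20 days.
With Z inserted, SoftOpen now waits for max(Training, BuildOut, Z).
New critical path: Lease→Design→Training→Z→SoftOpen = 3+5+2+9+5 = 24 ⇒ 24 days.

24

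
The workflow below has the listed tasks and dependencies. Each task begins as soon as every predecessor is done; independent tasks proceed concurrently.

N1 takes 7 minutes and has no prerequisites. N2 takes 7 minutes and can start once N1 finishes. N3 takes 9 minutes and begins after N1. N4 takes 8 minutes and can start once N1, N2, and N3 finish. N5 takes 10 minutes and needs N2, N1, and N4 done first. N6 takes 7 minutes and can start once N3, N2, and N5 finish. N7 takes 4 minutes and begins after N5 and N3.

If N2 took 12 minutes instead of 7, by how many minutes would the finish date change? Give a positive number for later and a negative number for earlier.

As given, the longest chain is N1→N3→N4→N5→N6 = 7+9+8+10+7 = 41, so the finish is 41 minutes.
The longest path through N2 is only 39 minutes, so N2 has float 2.
The binding chain switches to N1→N2→N4→N5→N6 = 7+12+8+10+7 = 44; finish 44 minutes.
Change in finish: 44 − 41 = +3 minutes.

3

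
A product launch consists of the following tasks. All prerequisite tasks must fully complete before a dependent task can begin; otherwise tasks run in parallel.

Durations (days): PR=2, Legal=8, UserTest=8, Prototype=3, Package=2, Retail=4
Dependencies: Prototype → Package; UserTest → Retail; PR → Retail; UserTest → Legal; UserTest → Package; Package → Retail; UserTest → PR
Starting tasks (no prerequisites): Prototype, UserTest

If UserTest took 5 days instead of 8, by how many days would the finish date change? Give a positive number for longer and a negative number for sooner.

Critical path before the change: UserTest→Legal = 8+8 = 16 giving 16 days.
Since UserTest is critical, the -3 change carries straight to that chain (now 13 days).
No other chain overtakes it, so the finish is 13 days.
Change in finish: 13 − 16 = -3 days.

-3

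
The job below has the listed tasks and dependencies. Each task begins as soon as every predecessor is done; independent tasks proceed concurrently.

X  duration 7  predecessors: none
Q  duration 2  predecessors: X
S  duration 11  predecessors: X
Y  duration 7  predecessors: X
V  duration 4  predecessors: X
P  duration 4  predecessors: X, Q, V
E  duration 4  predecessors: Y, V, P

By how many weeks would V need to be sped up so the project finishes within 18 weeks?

1

Current finish: 19 weeks; target: 18.
V is on every critical path, so each week cut from V cuts the finish by one (this holds down to a finish of 18).
Need 19 − 18 = 1 week off V → V becomes 3 weeks, finish becomes 18.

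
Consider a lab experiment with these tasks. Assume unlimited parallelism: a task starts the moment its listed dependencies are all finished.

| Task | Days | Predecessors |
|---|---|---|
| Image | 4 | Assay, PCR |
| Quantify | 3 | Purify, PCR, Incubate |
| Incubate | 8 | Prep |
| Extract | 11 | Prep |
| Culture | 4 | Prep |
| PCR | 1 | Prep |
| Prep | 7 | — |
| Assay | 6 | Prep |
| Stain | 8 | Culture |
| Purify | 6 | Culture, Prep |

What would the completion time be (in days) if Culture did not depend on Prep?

18

Before: longest chain Prep→Culture→Purify→Quantify = 7+4+6+3 = 20, finish 20.
Without Prep→Culture, Culture's earliest start moves from 7 to 0.
New critical path: Prep→Incubate→Quantify = 7+8+3 = 18 ⇒ 18 days.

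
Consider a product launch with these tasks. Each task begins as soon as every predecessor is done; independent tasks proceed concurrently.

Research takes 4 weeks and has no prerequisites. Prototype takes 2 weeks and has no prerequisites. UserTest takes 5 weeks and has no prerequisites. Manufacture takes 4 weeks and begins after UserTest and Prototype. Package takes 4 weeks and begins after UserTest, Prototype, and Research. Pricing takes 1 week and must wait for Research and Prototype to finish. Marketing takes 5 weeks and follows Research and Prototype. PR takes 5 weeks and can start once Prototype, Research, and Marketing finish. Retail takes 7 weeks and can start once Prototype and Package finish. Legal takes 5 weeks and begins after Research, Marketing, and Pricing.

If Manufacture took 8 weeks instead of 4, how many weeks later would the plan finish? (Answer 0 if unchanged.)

The binding path is UserTest→Package→Retail = 5+4+7 = 16; finish at 16 weeks.
The longest path through Manufacture is only 9 weeks, so Manufacture has float 7.
The critical path is still UserTest→Package→Retail; finish is now 16 weeks.
Change in finish: 16 − 16 = +0 weeks.

0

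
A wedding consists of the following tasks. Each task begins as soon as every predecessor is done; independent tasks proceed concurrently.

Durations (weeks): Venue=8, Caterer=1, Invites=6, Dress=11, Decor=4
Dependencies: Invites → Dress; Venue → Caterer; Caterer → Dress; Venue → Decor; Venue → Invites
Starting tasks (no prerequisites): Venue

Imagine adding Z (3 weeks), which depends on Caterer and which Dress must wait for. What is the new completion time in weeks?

25

Originally the project takes 25 weeks.
With Z inserted, Dress now waits for max(Invites, Caterer, Z).
New critical path: Venue→Invites→Dress = 8+6+11 = 25 ⇒ 25 weeks.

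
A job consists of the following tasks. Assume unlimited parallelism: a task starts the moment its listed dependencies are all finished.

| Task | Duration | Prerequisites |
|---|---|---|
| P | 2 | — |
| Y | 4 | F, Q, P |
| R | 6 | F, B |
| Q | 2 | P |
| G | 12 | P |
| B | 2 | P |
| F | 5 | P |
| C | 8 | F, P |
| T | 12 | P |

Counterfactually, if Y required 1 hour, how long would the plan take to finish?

Critical path before the change: P→F→C = 2+5+8 = 15 giving 15 hours.
Y is off the critical path — its longest chain is 11 hours, giving 4 of slack.
No other chain overtakes it, so the finish is 15 hours.

15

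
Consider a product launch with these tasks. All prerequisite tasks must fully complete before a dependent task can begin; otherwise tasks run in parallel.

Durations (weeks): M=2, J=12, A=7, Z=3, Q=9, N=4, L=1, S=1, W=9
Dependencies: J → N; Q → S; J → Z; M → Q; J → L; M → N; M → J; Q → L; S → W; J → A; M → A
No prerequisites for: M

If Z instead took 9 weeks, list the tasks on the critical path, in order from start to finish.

Critical path before the change: M→J→A = 2+12+7 = 21 giving 21 weeks.
Z is off the critical path — its longest chain is 17 weeks, giving 4 of slack.
New critical path: M→J→Z = 2+12+9 = 23 ⇒ 23 weeks.

M, J, Z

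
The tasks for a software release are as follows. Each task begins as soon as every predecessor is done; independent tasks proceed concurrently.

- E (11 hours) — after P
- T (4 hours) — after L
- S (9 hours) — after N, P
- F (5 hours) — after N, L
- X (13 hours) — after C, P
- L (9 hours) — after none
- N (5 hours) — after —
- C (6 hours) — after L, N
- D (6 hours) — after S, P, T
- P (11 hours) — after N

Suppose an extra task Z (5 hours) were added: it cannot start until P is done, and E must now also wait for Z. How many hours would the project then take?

Originally the project takes 31 hours.
With Z inserted, E now waits for max(P, Z).
New critical path: N→P→Z→E = 5+11+5+11 = 32 ⇒ 32 hours.

32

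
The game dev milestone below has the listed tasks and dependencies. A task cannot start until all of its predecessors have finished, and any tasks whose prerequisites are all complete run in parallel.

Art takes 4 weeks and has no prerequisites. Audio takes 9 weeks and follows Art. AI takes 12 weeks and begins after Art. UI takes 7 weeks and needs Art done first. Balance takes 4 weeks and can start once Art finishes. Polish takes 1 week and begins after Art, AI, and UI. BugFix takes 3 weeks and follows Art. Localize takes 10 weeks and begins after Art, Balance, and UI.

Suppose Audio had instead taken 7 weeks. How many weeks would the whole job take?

21

Critical path before the change: Art→UI→Localize = 4+7+10 = 21 giving 21 weeks.
The longest path through Audio is only 13 weeks, so Audio has float 8.
No other chain overtakes it, so the finish is 21 weeks.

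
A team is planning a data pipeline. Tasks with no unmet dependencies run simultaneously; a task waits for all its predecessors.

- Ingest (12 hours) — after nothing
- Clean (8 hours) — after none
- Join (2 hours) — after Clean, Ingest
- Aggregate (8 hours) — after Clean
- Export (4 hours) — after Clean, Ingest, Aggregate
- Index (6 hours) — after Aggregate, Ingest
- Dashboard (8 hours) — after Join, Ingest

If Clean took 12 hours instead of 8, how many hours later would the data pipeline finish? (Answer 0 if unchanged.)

4

Critical path before the change: Clean→Aggregate→Index = 8+8+6 = 22 giving 22 hours.
Since Clean is critical, the +4 change carries straight to that chain (now 26 hours).
No other chain overtakes it, so the finish is 26 hours.
Change in finish: 26 − 22 = +4 hours.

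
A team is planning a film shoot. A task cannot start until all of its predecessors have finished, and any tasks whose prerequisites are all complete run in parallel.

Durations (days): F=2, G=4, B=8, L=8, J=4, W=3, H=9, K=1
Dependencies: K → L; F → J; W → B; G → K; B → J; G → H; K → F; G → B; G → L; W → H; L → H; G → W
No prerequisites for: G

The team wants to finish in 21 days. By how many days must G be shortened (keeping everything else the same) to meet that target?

Current finish: 22 days; target: 21.
G is on every critical path, so each day cut from G cuts the finish by one (this holds down to a finish of 19).
Need 22 − 21 = 1 day off G → G becomes 3 days, finish becomes 21.

1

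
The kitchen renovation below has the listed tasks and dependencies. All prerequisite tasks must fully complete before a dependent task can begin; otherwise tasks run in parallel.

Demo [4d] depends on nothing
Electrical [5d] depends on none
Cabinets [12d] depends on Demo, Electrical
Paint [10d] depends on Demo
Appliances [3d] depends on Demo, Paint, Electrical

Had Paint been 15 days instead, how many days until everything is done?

Baseline: Demo→Paint→Appliances = 4+10+3 = 17 → 17 days.
Since Paint is critical, the +5 change carries straight to that chain (now 22 days).
The critical path is still Demo→Paint→Appliances; finish is now 22 days.

22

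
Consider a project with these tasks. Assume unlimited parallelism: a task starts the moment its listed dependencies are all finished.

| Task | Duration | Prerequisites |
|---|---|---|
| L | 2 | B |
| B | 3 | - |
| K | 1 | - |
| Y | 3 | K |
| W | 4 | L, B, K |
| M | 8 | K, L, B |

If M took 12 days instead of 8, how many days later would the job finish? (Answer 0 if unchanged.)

4

Critical path before the change: B→L→M = 3+2+8 = 13 giving 13 days.
Since M is critical, the +4 change carries straight to that chain (now 17 days).
The critical path is still B→L→M; finish is now 17 days.
Change in finish: 17 − 13 = +4 days.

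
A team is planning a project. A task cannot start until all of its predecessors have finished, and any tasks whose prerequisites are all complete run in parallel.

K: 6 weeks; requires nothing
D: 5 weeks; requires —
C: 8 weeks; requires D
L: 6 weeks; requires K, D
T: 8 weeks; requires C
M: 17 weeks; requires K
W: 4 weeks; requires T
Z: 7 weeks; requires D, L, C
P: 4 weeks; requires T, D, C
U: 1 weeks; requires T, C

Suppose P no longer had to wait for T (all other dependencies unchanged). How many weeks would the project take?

25

With the dependency in place, D→C→T→W = 5+8+8+4 = 25 sets the finish at 25 weeks.
Without T→P, P's earliest start moves from 21 to 13.
After: D→C→T→W = 5+8+8+4 = 25 → 25 weeks.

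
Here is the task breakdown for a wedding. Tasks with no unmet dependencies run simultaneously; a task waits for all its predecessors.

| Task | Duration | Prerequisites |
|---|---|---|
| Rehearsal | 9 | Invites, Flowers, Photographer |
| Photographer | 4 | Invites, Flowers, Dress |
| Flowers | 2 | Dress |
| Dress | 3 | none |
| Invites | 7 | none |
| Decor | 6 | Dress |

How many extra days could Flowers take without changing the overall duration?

2

Critical path: Invites→Photographer→Rehearsal = 7+4+9 = 20, so the finish is 20 days.
Flowers finishes as early as 5 and must finish by 7.
Slack of Flowers = 5 − 3 = 2 days.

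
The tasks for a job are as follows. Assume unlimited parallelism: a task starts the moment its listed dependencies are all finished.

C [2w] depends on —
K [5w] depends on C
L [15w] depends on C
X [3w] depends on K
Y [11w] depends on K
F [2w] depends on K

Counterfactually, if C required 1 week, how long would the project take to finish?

As given, the longest chain is C→K→Y = 2+5+11 = 18, so the finish is 18 weeks.
Since C is critical, the -1 change carries straight to that chain (now 17 weeks).
That remains the longest chain; total 17 weeks.

17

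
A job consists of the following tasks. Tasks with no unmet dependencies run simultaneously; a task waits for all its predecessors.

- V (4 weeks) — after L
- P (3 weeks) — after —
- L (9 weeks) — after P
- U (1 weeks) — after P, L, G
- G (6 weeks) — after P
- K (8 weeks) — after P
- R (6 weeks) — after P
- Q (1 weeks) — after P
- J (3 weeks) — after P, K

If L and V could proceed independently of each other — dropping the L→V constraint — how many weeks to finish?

14

Before: longest chain P→L→V = 3+9+4 = 16, finish 16.
Without L→V, V's earliest start moves from 12 to 0.
New critical path: P→K→J = 3+8+3 = 14 ⇒ 14 weeks.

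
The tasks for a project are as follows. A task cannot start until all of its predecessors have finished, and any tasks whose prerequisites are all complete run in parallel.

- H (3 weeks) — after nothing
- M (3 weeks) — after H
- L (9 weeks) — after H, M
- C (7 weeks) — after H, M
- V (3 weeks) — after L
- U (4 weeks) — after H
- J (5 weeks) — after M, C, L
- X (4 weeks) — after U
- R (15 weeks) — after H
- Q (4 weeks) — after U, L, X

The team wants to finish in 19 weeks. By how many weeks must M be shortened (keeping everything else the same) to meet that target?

Current finish: 20 weeks; target: 19.
M is on every critical path, so each week cut from M cuts the finish by one (this holds down to a finish of 18).
Need 20 − 19 = 1 week off M → M becomes 2 weeks, finish becomes 19.

1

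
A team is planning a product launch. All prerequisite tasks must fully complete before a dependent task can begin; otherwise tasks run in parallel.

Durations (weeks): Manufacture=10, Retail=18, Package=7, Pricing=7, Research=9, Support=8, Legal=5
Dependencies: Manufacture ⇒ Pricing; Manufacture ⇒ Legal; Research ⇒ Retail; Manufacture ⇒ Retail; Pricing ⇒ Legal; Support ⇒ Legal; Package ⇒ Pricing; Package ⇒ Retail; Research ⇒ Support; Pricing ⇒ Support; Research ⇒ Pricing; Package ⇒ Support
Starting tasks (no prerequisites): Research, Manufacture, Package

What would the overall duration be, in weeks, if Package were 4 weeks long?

Actual critical path: Manufacture→Pricing→Support→Legal = 10+7+8+5 = 30 ⇒ 30 weeks.
Package has 3 weeks of float (longest path through it is 27).
The critical path is still Manufacture→Pricing→Support→Legal; finish is now 30 weeks.

30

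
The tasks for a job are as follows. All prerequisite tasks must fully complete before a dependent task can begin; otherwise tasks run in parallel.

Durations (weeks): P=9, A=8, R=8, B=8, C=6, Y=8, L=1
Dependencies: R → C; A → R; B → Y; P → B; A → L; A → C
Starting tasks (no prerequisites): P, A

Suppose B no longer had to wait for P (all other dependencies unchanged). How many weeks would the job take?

Before: longest chain P→B→Y = 9+8+8 = 25, finish 25.
Without P→B, B's earliest start moves from 9 to 0.
New critical path: A→R→C = 8+8+6 = 22 ⇒ 22 weeks.

22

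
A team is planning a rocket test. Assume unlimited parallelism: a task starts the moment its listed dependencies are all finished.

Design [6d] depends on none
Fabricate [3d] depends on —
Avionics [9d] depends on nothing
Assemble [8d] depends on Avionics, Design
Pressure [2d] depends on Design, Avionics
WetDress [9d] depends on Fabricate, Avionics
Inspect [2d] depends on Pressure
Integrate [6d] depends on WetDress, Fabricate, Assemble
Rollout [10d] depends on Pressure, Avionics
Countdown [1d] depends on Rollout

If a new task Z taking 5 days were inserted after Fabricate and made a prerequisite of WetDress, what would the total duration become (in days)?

Originally the rocket test takes 24 days.
With Z inserted, WetDress now waits for max(Fabricate, Avionics, Z).
New critical path: Avionics→WetDress→Integrate = 9+9+6 = 24 ⇒ 24 days.

24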